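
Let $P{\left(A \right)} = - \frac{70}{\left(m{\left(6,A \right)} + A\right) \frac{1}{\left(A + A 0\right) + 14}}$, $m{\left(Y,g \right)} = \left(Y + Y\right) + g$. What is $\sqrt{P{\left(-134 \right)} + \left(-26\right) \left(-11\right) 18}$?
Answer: $\frac{\sqrt{81843}}{4} \approx 71.521$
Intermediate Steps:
$m{\left(Y,g \right)} = g + 2 Y$ ($m{\left(Y,g \right)} = 2 Y + g = g + 2 Y$)
$P{\left(A \right)} = - \frac{70 \left(14 + A\right)}{12 + 2 A}$ ($P{\left(A \right)} = - \frac{70}{\left(\left(A + 2 \cdot 6\right) + A\right) \frac{1}{\left(A + A 0\right) + 14}} = - \frac{70}{\left(\left(A + 12\right) + A\right) \frac{1}{\left(A + 0\right) + 14}} = - \frac{70}{\left(\left(12 + A\right) + A\right) \frac{1}{A + 14}} = - \frac{70}{\left(12 + 2 A\right) \frac{1}{14 + A}} = - \frac{70}{\frac{1}{14 + A} \left(12 + 2 A\right)} = - 70 \frac{14 + A}{12 + 2 A} = - \frac{70 \left(14 + A\right)}{12 + 2 A}$)
$\sqrt{P{\left(-134 \right)} + \left(-26\right) \left(-11\right) 18} = \sqrt{\frac{35 \left(-14 - -134\right)}{6 - 134} + \left(-26\right) \left(-11\right) 18} = \sqrt{\frac{35 \left(-14 + 134\right)}{-128} + 286 \cdot 18} = \sqrt{35 \left(- \frac{1}{128}\right) 120 + 5148} = \sqrt{- \frac{525}{16} + 5148} = \sqrt{\frac{81843}{16}} = \frac{\sqrt{81843}}{4}$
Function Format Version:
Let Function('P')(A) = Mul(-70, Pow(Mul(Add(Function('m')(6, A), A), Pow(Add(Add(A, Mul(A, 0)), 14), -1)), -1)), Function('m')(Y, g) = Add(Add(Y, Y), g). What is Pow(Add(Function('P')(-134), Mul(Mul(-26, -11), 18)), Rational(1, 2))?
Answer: Mul(Rational(1, 4), Pow(81843, Rational(1, 2))) ≈ 71.521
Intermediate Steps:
Function('m')(Y, g) = Add(g, Mul(2, Y)) (Function('m')(Y, g) = Add(Mul(2, Y), g) = Add(g, Mul(2, Y)))
Function('P')(A) = Mul(-70, Pow(Add(12, Mul(2, A)), -1), Add(14, A)) (Function('P')(A) = Mul(-70, Pow(Mul(Add(Add(A, Mul(2, 6)), A), Pow(Add(Add(A, Mul(A, 0)), 14), -1)), -1)) = Mul(-70, Pow(Mul(Add(Add(A, 12), A), Pow(Add(Add(A, 0), 14), -1)), -1)) = Mul(-70, Pow(Mul(Add(Add(12, A), A), Pow(Add(A, 14), -1)), -1)) = Mul(-70, Pow(Mul(Add(12, Mul(2, A)), Pow(Add(14, A), -1)), -1)) = Mul(-70, Pow(Mul(Pow(Add(14, A), -1), Add(12, Mul(2, A))), -1)) = Mul(-70, Mul(Pow(Add(12, Mul(2, A)), -1), Add(14, A))) = Mul(-70, Pow(Add(12, Mul(2, A)), -1), Add(14, A)))
Pow(Add(Function('P')(-134), Mul(Mul(-26, -11), 18)), Rational(1, 2)) = Pow(Add(Mul(35, Pow(Add(6, -134), -1), Add(-14, Mul(-1, -134))), Mul(Mul(-26, -11), 18)), Rational(1, 2)) = Pow(Add(Mul(35, Pow(-128, -1), Add(-14, 134)), Mul(286, 18)), Rational(1, 2)) = Pow(Add(Mul(35, Rational(-1, 128), 120), 5148), Rational(1, 2)) = Pow(Add(Rational(-525, 16), 5148), Rational(1, 2)) = Pow(Rational(81843, 16), Rational(1, 2)) = Mul(Rational(1, 4), Pow(81843, Rational(1, 2)))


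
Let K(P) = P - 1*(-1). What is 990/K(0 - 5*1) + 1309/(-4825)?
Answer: -2390993/9650 ≈ -247.77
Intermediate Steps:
K(P) = 1 + P (K(P) = P + 1 = 1 + P)
990/K(0 - 5*1) + 1309/(-4825) = 990/(1 + (0 - 5*1)) + 1309/(-4825) = 990/(1 + (0 - 5)) + 1309*(-1/4825) = 990/(1 - 5) - 1309/4825 = 990/(-4) - 1309/4825 = 990*(-¼) - 1309/4825 = -495/2 - 1309/4825 = -2390993/9650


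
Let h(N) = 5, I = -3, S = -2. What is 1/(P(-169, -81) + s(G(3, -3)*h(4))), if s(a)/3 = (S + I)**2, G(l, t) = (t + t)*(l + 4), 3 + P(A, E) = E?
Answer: -1/9 ≈ -0.11111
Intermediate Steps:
P(A, E) = -3 + E
G(l, t) = 2*t*(4 + l) (G(l, t) = (2*t)*(4 + l) = 2*t*(4 + l))
s(a) = 75 (s(a) = 3*(-2 - 3)**2 = 3*(-5)**2 = 3*25 = 75)
1/(P(-169, -81) + s(G(3, -3)*h(4))) = 1/((-3 - 81) + 75) = 1/(-84 + 75) = 1/(-9) = -1/9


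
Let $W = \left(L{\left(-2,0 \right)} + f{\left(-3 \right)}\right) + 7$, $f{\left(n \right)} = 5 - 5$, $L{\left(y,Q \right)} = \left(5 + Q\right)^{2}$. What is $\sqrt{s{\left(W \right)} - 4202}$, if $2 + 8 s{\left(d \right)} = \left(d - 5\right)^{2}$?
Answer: $\frac{i \sqrt{65778}}{4} \approx 64.118 i$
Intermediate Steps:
$f{\left(n \right)} = 0$ ($f{\left(n \right)} = 5 - 5 = 0$)
$W = 32$ ($W = \left(\left(5 + 0\right)^{2} + 0\right) + 7 = \left(5^{2} + 0\right) + 7 = \left(25 + 0\right) + 7 = 25 + 7 = 32$)
$s{\left(d \right)} = - \frac{1}{4} + \frac{\left(-5 + d\right)^{2}}{8}$ ($s{\left(d \right)} = - \frac{1}{4} + \frac{\left(d - 5\right)^{2}}{8} = - \frac{1}{4} + \frac{\left(-5 + d\right)^{2}}{8}$)
$\sqrt{s{\left(W \right)} - 4202} = \sqrt{\left(- \frac{1}{4} + \frac{\left(-5 + 32\right)^{2}}{8}\right) - 4202} = \sqrt{\left(- \frac{1}{4} + \frac{27^{2}}{8}\right) - 4202} = \sqrt{\left(- \frac{1}{4} + \frac{1}{8} \cdot 729\right) - 4202} = \sqrt{\left(- \frac{1}{4} + \frac{729}{8}\right) - 4202} = \sqrt{\frac{727}{8} - 4202} = \sqrt{- \frac{32889}{8}} = \frac{i \sqrt{65778}}{4}$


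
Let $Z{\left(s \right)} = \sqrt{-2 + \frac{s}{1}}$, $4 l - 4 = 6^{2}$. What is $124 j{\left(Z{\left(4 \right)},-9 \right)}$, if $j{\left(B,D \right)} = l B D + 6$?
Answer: $744 - 11160 \sqrt{2} \approx -15039.0$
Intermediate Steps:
$l = 10$ ($l = 1 + \frac{6^{2}}{4} = 1 + \frac{1}{4} \cdot 36 = 1 + 9 = 10$)
$Z{\left(s \right)} = \sqrt{-2 + s}$ ($Z{\left(s \right)} = \sqrt{-2 + s 1} = \sqrt{-2 + s}$)
$j{\left(B,D \right)} = 6 + 10 B D$ ($j{\left(B,D \right)} = 10 B D + 6 = 6 + 10 B D$)
$124 j{\left(Z{\left(4 \right)},-9 \right)} = 124 \left(6 + 10 \sqrt{-2 + 4} \left(-9\right)\right) = 124 \left(6 + 10 \sqrt{2} \left(-9\right)\right) = 124 \left(6 - 90 \sqrt{2}\right) = 744 - 11160 \sqrt{2}$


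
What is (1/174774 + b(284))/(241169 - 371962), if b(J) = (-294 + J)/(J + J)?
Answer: 436793/3246008641044 ≈ 1.3456e-7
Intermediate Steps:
b(J) = (-294 + J)/(2*J) (b(J) = (-294 + J)/((2*J)) = (-294 + J)*(1/(2*J)) = (-294 + J)/(2*J))
(1/174774 + b(284))/(241169 - 371962) = (1/174774 + (½)*(-294 + 284)/284)/(241169 - 371962) = (1/174774 + (½)*(1/284)*(-10))/(-130793) = (1/174774 - 5/284)*(-1/130793) = -436793/24817908*(-1/130793) = 436793/3246008641044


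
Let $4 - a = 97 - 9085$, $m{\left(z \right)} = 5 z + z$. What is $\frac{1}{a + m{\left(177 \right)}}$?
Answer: $\frac{1}{10054} \approx 9.9463 \cdot 10^{-5}$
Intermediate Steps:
$m{\left(z \right)} = 6 z$
$a = 8992$ ($a = 4 - \left(97 - 9085\right) = 4 - -8988 = 4 + 8988 = 8992$)
$\frac{1}{a + m{\left(177 \right)}} = \frac{1}{8992 + 6 \cdot 177} = \frac{1}{8992 + 1062} = \frac{1}{10054}$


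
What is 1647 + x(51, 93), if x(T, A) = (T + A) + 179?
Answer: 1970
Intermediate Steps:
x(T, A) = 179 + A + T (x(T, A) = (A + T) + 179 = 179 + A + T)
1647 + x(51, 93) = 1647 + (179 + 93 + 51) = 1647 + 323 = 1970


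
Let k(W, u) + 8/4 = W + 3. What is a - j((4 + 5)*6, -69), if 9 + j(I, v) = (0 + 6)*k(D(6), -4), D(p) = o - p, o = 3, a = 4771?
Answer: 4792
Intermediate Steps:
D(p) = 3 - p
k(W, u) = 1 + W (k(W, u) = -2 + (W + 3) = -2 + (3 + W) = 1 + W)
j(I, v) = -21 (j(I, v) = -9 + (0 + 6)*(1 + (3 - 1*6)) = -9 + 6*(1 + (3 - 6)) = -9 + 6*(1 - 3) = -9 + 6*(-2) = -9 - 12 = -21)
a - j((4 + 5)*6, -69) = 4771 - 1*(-21) = 4771 + 21 = 4792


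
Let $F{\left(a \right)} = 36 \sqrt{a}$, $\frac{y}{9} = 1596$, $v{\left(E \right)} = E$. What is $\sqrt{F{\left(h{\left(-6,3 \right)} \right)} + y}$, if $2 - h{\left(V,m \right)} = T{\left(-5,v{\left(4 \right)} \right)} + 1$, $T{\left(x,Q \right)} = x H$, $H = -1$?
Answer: $6 \sqrt{399 + 2 i} \approx 119.85 + 0.30037 i$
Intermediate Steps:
$T{\left(x,Q \right)} = - x$ ($T{\left(x,Q \right)} = x \left(-1\right) = - x$)
$h{\left(V,m \right)} = -4$ ($h{\left(V,m \right)} = 2 - \left(\left(-1\right) \left(-5\right) + 1\right) = 2 - \left(5 + 1\right) = 2 - 6 = -4$)
$y = 14364$ ($y = 9 \cdot 1596 = 14364$)
$\sqrt{F{\left(h{\left(-6,3 \right)} \right)} + y} = \sqrt{36 \sqrt{-4} + 14364} = \sqrt{36 \cdot 2 i + 14364} = \sqrt{72 i + 14364} = \sqrt{14364 + 72 i}$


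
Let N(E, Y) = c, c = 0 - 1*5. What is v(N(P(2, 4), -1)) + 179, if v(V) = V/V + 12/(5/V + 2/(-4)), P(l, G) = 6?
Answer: 172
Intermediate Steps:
c = -5 (c = 0 - 5 = -5)
N(E, Y) = -5
v(V) = 1 + 12/(-1/2 + 5/V) (v(V) = 1 + 12/(5/V + 2*(-1/4)) = 1 + 12/(5/V - 1/2) = 1 + 12/(-1/2 + 5/V))
v(N(P(2, 4), -1)) + 179 = (-10 - 23*(-5))/(-10 - 5) + 179 = (-10 + 115)/(-15) + 179 = -1/15*105 + 179 = -7 + 179 = 172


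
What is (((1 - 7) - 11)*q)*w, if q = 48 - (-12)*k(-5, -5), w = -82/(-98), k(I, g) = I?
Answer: 8364/49 ≈ 170.69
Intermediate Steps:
w = 41/49 (w = -82*(-1/98) = 41/49 ≈ 0.83673)
q = -12 (q = 48 - (-12)*(-5) = 48 - 1*60 = 48 - 60 = -12)
(((1 - 7) - 11)*q)*w = (((1 - 7) - 11)*(-12))*(41/49) = ((-6 - 11)*(-12))*(41/49) = -17*(-12)*(41/49) = 204*(41/49) = 8364/49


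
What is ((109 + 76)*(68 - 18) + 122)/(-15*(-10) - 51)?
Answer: 284/3 ≈ 94.667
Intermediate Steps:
((109 + 76)*(68 - 18) + 122)/(-15*(-10) - 51) = (185*50 + 122)/(150 - 51) = (9250 + 122)/99 = 9372*(1/99) = 284/3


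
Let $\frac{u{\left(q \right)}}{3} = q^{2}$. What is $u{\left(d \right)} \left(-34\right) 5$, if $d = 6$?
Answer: $-18360$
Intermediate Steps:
$u{\left(q \right)} = 3 q^{2}$
$u{\left(d \right)} \left(-34\right) 5 = 3 \cdot 6^{2} \left(-34\right) 5 = 3 \cdot 36 \left(-34\right) 5 = 108 \left(-34\right) 5 = \left(-3672\right) 5 = -18360$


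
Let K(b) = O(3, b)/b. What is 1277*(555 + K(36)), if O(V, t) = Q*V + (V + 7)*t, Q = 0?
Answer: 721505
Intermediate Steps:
O(V, t) = t*(7 + V) (O(V, t) = 0*V + (V + 7)*t = 0 + (7 + V)*t = 0 + t*(7 + V) = t*(7 + V))
K(b) = 10 (K(b) = (b*(7 + 3))/b = (b*10)/b = (10*b)/b = 10)
1277*(555 + K(36)) = 1277*(555 + 10) = 1277*565 = 721505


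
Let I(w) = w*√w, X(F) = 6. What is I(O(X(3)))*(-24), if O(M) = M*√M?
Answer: -864*6^(¼) ≈ -1352.2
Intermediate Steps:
O(M) = M^(3/2)
I(w) = w^(3/2)
I(O(X(3)))*(-24) = (6^(3/2))^(3/2)*(-24) = (6*√6)^(3/2)*(-24) = (36*6^(¼))*(-24) = -864*6^(¼)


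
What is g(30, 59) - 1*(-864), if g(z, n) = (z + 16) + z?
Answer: 940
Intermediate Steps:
g(z, n) = 16 + 2*z (g(z, n) = (16 + z) + z = 16 + 2*z)
g(30, 59) - 1*(-864) = (16 + 2*30) - 1*(-864) = (16 + 60) + 864 = 76 + 864 = 940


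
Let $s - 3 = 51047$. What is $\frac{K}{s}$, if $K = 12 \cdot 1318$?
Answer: $\frac{7908}{25525} \approx 0.30981$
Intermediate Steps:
$s = 51050$ ($s = 3 + 51047 = 51050$)
$K = 15816$
$\frac{K}{s} = \frac{15816}{51050} = 15816 \cdot \frac{1}{51050} = \frac{7908}{25525}$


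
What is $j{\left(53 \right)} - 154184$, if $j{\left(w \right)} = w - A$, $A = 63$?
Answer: $-154194$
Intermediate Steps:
$j{\left(w \right)} = -63 + w$ ($j{\left(w \right)} = w - 63 = -63 + w$)
$j{\left(53 \right)} - 154184 = \left(-63 + 53\right) - 154184 = -10 - 154184 = -154194$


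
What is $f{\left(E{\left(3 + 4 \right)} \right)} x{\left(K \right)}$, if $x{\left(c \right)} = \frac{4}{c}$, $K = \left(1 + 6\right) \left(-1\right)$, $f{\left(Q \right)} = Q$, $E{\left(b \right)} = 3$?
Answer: $- \frac{12}{7} \approx -1.7143$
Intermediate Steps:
$K = -7$ ($K = 7 \left(-1\right) = -7$)
$f{\left(E{\left(3 + 4 \right)} \right)} x{\left(K \right)} = 3 \frac{4}{-7} = 3 \cdot 4 \left(- \frac{1}{7}\right) = 3 \left(- \frac{4}{7}\right) = - \frac{12}{7}$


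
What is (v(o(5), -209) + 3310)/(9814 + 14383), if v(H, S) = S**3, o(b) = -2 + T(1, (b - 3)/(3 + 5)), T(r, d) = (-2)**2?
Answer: -9126019/24197 ≈ -377.15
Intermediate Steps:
T(r, d) = 4
o(b) = 2 (o(b) = -2 + 4 = 2)
(v(o(5), -209) + 3310)/(9814 + 14383) = ((-209)**3 + 3310)/(9814 + 14383) = (-9129329 + 3310)/24197 = -9126019*1/24197 = -9126019/24197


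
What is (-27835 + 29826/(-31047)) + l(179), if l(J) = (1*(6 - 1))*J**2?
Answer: 1369887188/10349 ≈ 1.3237e+5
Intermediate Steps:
l(J) = 5*J**2 (l(J) = (1*5)*J**2 = 5*J**2)
(-27835 + 29826/(-31047)) + l(179) = (-27835 + 29826/(-31047)) + 5*179**2 = (-27835 + 29826*(-1/31047)) + 5*32041 = (-27835 - 9942/10349) + 160205 = -288074357/10349 + 160205 = 1369887188/10349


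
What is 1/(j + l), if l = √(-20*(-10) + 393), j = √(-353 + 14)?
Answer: 1/(√593 + I*√339) ≈ 0.026128 - 0.019755*I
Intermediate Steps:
j = I*√339 (j = √(-339) = I*√339 ≈ 18.412*I)
l = √593 (l = √(200 + 393) = √593 ≈ 24.352)
1/(j + l) = 1/(I*√339 + √593) = 1/(√593 + I*√339)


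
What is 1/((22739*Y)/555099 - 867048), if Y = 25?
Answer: -555099/481296909277 ≈ -1.1533e-6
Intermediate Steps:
1/((22739*Y)/555099 - 867048) = 1/((22739*25)/555099 - 867048) = 1/(568475*(1/555099) - 867048) = 1/(568475/555099 - 867048) = 1/(-481296909277/555099) = -555099/481296909277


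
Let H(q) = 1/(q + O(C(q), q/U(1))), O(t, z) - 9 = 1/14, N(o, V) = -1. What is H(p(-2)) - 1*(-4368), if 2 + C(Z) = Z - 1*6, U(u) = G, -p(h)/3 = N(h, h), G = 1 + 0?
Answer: 738206/169 ≈ 4368.1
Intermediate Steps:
G = 1
p(h) = 3 (p(h) = -3*(-1) = 3)
U(u) = 1
C(Z) = -8 + Z (C(Z) = -2 + (Z - 1*6) = -2 + (Z - 6) = -2 + (-6 + Z) = -8 + Z)
O(t, z) = 127/14 (O(t, z) = 9 + 1/14 = 127/14)
H(q) = 1/(127/14 + q) (H(q) = 1/(q + 127/14) = 1/(127/14 + q))
H(p(-2)) - 1*(-4368) = 14/(127 + 14*3) - 1*(-4368) = 14/(127 + 42) + 4368 = 14/169 + 4368 = 738206/169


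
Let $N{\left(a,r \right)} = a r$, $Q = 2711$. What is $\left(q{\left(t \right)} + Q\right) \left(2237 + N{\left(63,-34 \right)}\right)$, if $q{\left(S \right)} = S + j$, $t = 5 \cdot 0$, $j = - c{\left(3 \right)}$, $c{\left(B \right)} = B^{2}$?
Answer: $256690$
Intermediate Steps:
$j = -9$ ($j = - 3^{2} = \left(-1\right) 9 = -9$)
$t = 0$
$q{\left(S \right)} = -9 + S$ ($q{\left(S \right)} = S - 9 = -9 + S$)
$\left(q{\left(t \right)} + Q\right) \left(2237 + N{\left(63,-34 \right)}\right) = \left(\left(-9 + 0\right) + 2711\right) \left(2237 + 63 \left(-34\right)\right) = \left(-9 + 2711\right) \left(2237 - 2142\right) = 2702 \cdot 95 = 256690$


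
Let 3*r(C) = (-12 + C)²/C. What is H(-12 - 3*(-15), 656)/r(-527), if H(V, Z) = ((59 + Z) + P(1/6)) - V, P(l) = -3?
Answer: -153357/41503 ≈ -3.6951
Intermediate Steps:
r(C) = (-12 + C)²/(3*C) (r(C) = ((-12 + C)²/C)/3 = (-12 + C)²/(3*C))
H(V, Z) = 56 + Z - V (H(V, Z) = ((59 + Z) - 3) - V = (56 + Z) - V = 56 + Z - V)
H(-12 - 3*(-15), 656)/r(-527) = (56 + 656 - (-12 - 3*(-15)))/(((⅓)*(-12 - 527)²/(-527))) = (56 + 656 - (-12 + 45))/(((⅓)*(-1/527)*(-539)²)) = (56 + 656 - 1*33)/(((⅓)*(-1/527)*290521)) = (56 + 656 - 33)/(-290521/1581) = 679*(-1581/290521) = -153357/41503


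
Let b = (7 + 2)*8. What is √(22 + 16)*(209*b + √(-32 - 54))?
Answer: √38*(15048 + I*√86) ≈ 92762.0 + 57.166*I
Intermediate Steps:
b = 72 (b = 9*8 = 72)
√(22 + 16)*(209*b + √(-32 - 54)) = √(22 + 16)*(209*72 + √(-32 - 54)) = √38*(15048 + √(-86)) = √38*(15048 + I*√86)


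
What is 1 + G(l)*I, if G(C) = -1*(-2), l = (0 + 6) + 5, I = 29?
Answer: 59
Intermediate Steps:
l = 11 (l = 6 + 5 = 11)
G(C) = 2
1 + G(l)*I = 1 + 2*29 = 1 + 58 = 59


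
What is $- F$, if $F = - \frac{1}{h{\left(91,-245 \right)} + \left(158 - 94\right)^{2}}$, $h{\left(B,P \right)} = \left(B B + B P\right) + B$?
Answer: $- \frac{1}{9827} \approx -0.00010176$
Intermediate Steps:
$h{\left(B,P \right)} = B + B^{2} + B P$ ($h{\left(B,P \right)} = \left(B^{2} + B P\right) + B = B + B^{2} + B P$)
$F = \frac{1}{9827}$ ($F = - \frac{1}{91 \left(1 + 91 - 245\right) + \left(158 - 94\right)^{2}} = - \frac{1}{91 \left(-153\right) + 64^{2}} = - \frac{1}{-13923 + 4096} = - \frac{1}{-9827} = \left(-1\right) \left(- \frac{1}{9827}\right) = \frac{1}{9827} \approx 0.00010176$)
$- F = \left(-1\right) \frac{1}{9827} = - \frac{1}{9827}$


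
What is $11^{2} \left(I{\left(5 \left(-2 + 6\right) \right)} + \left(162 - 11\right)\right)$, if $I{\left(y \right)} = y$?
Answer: $20691$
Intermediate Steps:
$11^{2} \left(I{\left(5 \left(-2 + 6\right) \right)} + \left(162 - 11\right)\right) = 11^{2} \left(5 \left(-2 + 6\right) + \left(162 - 11\right)\right) = 121 \left(5 \cdot 4 + 151\right) = 121 \left(20 + 151\right) = 121 \cdot 171 = 20691$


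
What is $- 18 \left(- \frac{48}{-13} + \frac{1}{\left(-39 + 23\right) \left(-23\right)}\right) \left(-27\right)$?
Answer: $\frac{4295511}{2392} \approx 1795.8$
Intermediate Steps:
$- 18 \left(- \frac{48}{-13} + \frac{1}{\left(-39 + 23\right) \left(-23\right)}\right) \left(-27\right) = - 18 \left(\left(-48\right) \left(- \frac{1}{13}\right) + \frac{1}{-16} \left(- \frac{1}{23}\right)\right) \left(-27\right) = - 18 \left(\frac{48}{13} - - \frac{1}{368}\right) \left(-27\right) = - 18 \left(\frac{48}{13} + \frac{1}{368}\right) \left(-27\right) = \left(-18\right) \frac{17677}{4784} \left(-27\right) = \left(- \frac{159093}{2392}\right) \left(-27\right) = \frac{4295511}{2392}$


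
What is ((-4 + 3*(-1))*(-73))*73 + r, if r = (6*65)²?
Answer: 189403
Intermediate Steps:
r = 152100 (r = 390² = 152100)
((-4 + 3*(-1))*(-73))*73 + r = ((-4 + 3*(-1))*(-73))*73 + 152100 = ((-4 - 3)*(-73))*73 + 152100 = -7*(-73)*73 + 152100 = 511*73 + 152100 = 37303 + 152100 = 189403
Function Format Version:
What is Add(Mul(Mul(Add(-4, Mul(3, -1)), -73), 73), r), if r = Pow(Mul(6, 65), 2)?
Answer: 189403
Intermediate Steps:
r = 152100 (r = Pow(390, 2) = 152100)
Add(Mul(Mul(Add(-4, Mul(3, -1)), -73), 73), r) = Add(Mul(Mul(Add(-4, Mul(3, -1)), -73), 73), 152100) = Add(Mul(Mul(Add(-4, -3), -73), 73), 152100) = Add(Mul(Mul(-7, -73), 73), 152100) = Add(Mul(511, 73), 152100) = Add(37303, 152100) = 189403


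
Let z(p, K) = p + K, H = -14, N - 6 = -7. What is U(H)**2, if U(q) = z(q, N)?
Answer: 225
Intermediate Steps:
N = -1 (N = 6 - 7 = -1)
z(p, K) = K + p
U(q) = -1 + q
U(H)**2 = (-1 - 14)**2 = (-15)**2 = 225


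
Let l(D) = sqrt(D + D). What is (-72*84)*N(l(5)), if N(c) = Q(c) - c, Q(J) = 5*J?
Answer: -24192*sqrt(10) ≈ -76502.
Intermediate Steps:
l(D) = sqrt(2)*sqrt(D) (l(D) = sqrt(2*D) = sqrt(2)*sqrt(D))
N(c) = 4*c (N(c) = 5*c - c = 4*c)
(-72*84)*N(l(5)) = (-72*84)*(4*(sqrt(2)*sqrt(5))) = -24192*sqrt(10)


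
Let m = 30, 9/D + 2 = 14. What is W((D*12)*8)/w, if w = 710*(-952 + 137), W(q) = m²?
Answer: -18/11573 ≈ -0.0015553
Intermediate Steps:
D = ¾ (D = 9/(-2 + 14) = 9/12 = 9*(1/12) = ¾ ≈ 0.75000)
W(q) = 900 (W(q) = 30² = 900)
w = -578650 (w = 710*(-815) = -578650)
W((D*12)*8)/w = 900/(-578650) = 900*(-1/578650) = -18/11573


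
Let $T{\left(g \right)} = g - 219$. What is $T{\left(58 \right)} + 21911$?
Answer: $21750$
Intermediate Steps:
$T{\left(g \right)} = -219 + g$
$T{\left(58 \right)} + 21911 = \left(-219 + 58\right) + 21911 = -161 + 21911 = 21750$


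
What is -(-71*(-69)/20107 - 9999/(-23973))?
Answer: -106164540/160675037 ≈ -0.66074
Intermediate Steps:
-(-71*(-69)/20107 - 9999/(-23973)) = -(4899*(1/20107) - 9999*(-1/23973)) = -(4899/20107 + 3333/7991) = -1*106164540/160675037 = -106164540/160675037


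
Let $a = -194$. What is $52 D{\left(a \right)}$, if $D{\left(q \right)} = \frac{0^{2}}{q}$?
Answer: $0$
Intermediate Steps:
$D{\left(q \right)} = 0$ ($D{\left(q \right)} = \frac{0}{q} = 0$)
$52 D{\left(a \right)} = 52 \cdot 0 = 0$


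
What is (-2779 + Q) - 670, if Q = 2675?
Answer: -774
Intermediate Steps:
(-2779 + Q) - 670 = (-2779 + 2675) - 670 = -104 - 670 = -774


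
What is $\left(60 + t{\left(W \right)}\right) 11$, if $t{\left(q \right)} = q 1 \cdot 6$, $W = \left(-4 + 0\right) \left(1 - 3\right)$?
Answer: $1188$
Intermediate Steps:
$W = 8$ ($W = \left(-4\right) \left(-2\right) = 8$)
$t{\left(q \right)} = 6 q$ ($t{\left(q \right)} = q 6 = 6 q$)
$\left(60 + t{\left(W \right)}\right) 11 = \left(60 + 6 \cdot 8\right) 11 = \left(60 + 48\right) 11 = 108 \cdot 11 = 1188$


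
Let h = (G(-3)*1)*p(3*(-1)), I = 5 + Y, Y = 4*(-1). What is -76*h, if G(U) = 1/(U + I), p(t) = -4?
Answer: -152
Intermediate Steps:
Y = -4
I = 1 (I = 5 - 4 = 1)
G(U) = 1/(1 + U) (G(U) = 1/(U + 1) = 1/(1 + U))
h = 2 (h = (1/(1 - 3))*(-4) = (1/(-2))*(-4) = -1/2*1*(-4) = -1/2*(-4) = 2)
-76*h = -76*2 = -152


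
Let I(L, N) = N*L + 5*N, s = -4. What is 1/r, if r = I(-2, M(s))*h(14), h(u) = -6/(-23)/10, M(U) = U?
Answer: -115/36 ≈ -3.1944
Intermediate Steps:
I(L, N) = 5*N + L*N (I(L, N) = L*N + 5*N = 5*N + L*N)
h(u) = 3/115 (h(u) = -6*(-1/23)*(1/10) = (6/23)*(1/10) = 3/115)
r = -36/115 (r = -4*(5 - 2)*(3/115) = -4*3*(3/115) = -12*3/115 = -36/115 ≈ -0.31304)
1/r = 1/(-36/115) = -115/36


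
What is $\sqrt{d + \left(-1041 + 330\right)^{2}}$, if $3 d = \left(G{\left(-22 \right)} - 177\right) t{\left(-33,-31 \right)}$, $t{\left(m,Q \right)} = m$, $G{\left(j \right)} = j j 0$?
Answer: $2 \sqrt{126867} \approx 712.37$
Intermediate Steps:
$G{\left(j \right)} = 0$ ($G{\left(j \right)} = j^{2} \cdot 0 = 0$)
$d = 1947$ ($d = \frac{\left(0 - 177\right) \left(-33\right)}{3} = \frac{\left(-177\right) \left(-33\right)}{3} = \frac{1}{3} \cdot 5841 = 1947$)
$\sqrt{d + \left(-1041 + 330\right)^{2}} = \sqrt{1947 + \left(-1041 + 330\right)^{2}} = \sqrt{1947 + \left(-711\right)^{2}} = \sqrt{1947 + 505521} = \sqrt{507468} = 2 \sqrt{126867}$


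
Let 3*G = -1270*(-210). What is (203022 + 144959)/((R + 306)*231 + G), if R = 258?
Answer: 347981/219184 ≈ 1.5876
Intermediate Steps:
G = 88900 (G = (-1270*(-210))/3 = (⅓)*266700 = 88900)
(203022 + 144959)/((R + 306)*231 + G) = (203022 + 144959)/((258 + 306)*231 + 88900) = 347981/(564*231 + 88900) = 347981/(130284 + 88900) = 347981/219184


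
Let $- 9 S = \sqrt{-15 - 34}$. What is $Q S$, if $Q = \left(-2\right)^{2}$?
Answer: $- \frac{28 i}{9} \approx - 3.1111 i$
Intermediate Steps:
$Q = 4$
$S = - \frac{7 i}{9}$ ($S = - \frac{\sqrt{-15 - 34}}{9} = - \frac{\sqrt{-49}}{9} = - \frac{7 i}{9} \approx - 0.77778 i$)
$Q S = 4 \left(- \frac{7 i}{9}\right) = - \frac{28 i}{9}$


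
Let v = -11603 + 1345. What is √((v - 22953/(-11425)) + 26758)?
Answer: √86160702021/2285 ≈ 128.46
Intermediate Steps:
v = -10258
√((v - 22953/(-11425)) + 26758) = √((-10258 - 22953/(-11425)) + 26758) = √((-10258 - 22953*(-1/11425)) + 26758) = √((-10258 + 22953/11425) + 26758) = √(-117174697/11425 + 26758) = √(188535453/11425) = √86160702021/2285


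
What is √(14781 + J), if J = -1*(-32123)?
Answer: 2*√11726 ≈ 216.57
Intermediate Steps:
J = 32123
√(14781 + J) = √(14781 + 32123) = √46904 = 2*√11726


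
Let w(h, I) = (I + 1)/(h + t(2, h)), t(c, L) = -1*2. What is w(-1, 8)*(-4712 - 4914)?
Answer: 28878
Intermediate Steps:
t(c, L) = -2
w(h, I) = (1 + I)/(-2 + h) (w(h, I) = (I + 1)/(h - 2) = (1 + I)/(-2 + h))
w(-1, 8)*(-4712 - 4914) = ((1 + 8)/(-2 - 1))*(-4712 - 4914) = (9/(-3))*(-9626) = -⅓*9*(-9626) = -3*(-9626) = 28878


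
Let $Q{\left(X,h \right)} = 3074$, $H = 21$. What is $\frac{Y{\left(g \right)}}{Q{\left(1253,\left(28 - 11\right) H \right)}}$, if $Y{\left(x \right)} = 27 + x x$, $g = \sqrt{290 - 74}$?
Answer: $\frac{243}{3074} \approx 0.07905$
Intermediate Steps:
$g = 6 \sqrt{6}$ ($g = \sqrt{216} = 6 \sqrt{6} \approx 14.697$)
$Y{\left(x \right)} = 27 + x^{2}$
$\frac{Y{\left(g \right)}}{Q{\left(1253,\left(28 - 11\right) H \right)}} = \frac{27 + \left(6 \sqrt{6}\right)^{2}}{3074} = \left(27 + 216\right) \frac{1}{3074} = 243 \cdot \frac{1}{3074} = \frac{243}{3074}$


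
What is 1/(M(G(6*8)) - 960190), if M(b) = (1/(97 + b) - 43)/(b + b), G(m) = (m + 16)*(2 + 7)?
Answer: -129216/124071915863 ≈ -1.0415e-6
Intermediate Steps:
G(m) = 144 + 9*m (G(m) = (16 + m)*9 = 144 + 9*m)
M(b) = (-43 + 1/(97 + b))/(2*b) (M(b) = (-43 + 1/(97 + b))/((2*b)) = (-43 + 1/(97 + b))*(1/(2*b)) = (-43 + 1/(97 + b))/(2*b))
1/(M(G(6*8)) - 960190) = 1/((-4170 - 43*(144 + 9*(6*8)))/(2*(144 + 9*(6*8))*(97 + (144 + 9*(6*8)))) - 960190) = 1/((-4170 - 43*(144 + 9*48))/(2*(144 + 9*48)*(97 + (144 + 9*48))) - 960190) = 1/((-4170 - 43*(144 + 432))/(2*(144 + 432)*(97 + (144 + 432))) - 960190) = 1/((½)*(-4170 - 43*576)/(576*(97 + 576)) - 960190) = 1/((½)*(1/576)*(-4170 - 24768)/673 - 960190) = 1/((½)*(1/576)*(1/673)*(-28938) - 960190) = 1/(-4823/129216 - 960190) = 1/(-124071915863/129216) = -129216/124071915863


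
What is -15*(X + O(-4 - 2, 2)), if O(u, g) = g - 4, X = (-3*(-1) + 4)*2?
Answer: -180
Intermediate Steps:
X = 14 (X = (3 + 4)*2 = 7*2 = 14)
O(u, g) = -4 + g
-15*(X + O(-4 - 2, 2)) = -15*(14 + (-4 + 2)) = -15*(14 - 2) = -15*12 = -180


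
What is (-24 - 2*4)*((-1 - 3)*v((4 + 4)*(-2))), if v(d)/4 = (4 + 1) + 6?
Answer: 5632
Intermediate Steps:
v(d) = 44 (v(d) = 4*((4 + 1) + 6) = 4*(5 + 6) = 4*11 = 44)
(-24 - 2*4)*((-1 - 3)*v((4 + 4)*(-2))) = (-24 - 2*4)*((-1 - 3)*44) = (-24 - 8)*(-4*44) = -32*(-176) = 5632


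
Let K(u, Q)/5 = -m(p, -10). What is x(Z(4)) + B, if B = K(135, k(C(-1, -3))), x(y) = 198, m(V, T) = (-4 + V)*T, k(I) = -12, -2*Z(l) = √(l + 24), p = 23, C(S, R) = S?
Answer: 1148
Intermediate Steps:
Z(l) = -√(24 + l)/2 (Z(l) = -√(l + 24)/2 = -√(24 + l)/2)
m(V, T) = T*(-4 + V)
K(u, Q) = 950 (K(u, Q) = 5*(-(-10)*(-4 + 23)) = 5*(-(-10)*19) = 5*(-1*(-190)) = 5*190 = 950)
B = 950
x(Z(4)) + B = 198 + 950 = 1148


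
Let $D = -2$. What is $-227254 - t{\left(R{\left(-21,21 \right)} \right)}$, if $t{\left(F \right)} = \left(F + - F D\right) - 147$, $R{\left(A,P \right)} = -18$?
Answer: $-227053$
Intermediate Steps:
$t{\left(F \right)} = -147 + 3 F$ ($t{\left(F \right)} = \left(F + - F \left(-2\right)\right) - 147 = \left(F + 2 F\right) - 147 = 3 F - 147 = -147 + 3 F$)
$-227254 - t{\left(R{\left(-21,21 \right)} \right)} = -227254 - \left(-147 + 3 \left(-18\right)\right) = -227254 - \left(-147 - 54\right) = -227254 - -201 = -227254 + 201 = -227053$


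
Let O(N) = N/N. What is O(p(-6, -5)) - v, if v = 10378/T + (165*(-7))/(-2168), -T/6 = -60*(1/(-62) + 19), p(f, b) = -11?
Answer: -120717611/114828120 ≈ -1.0513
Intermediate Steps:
T = 211860/31 (T = -(-360)*(1/(-62) + 19) = -(-360)*(-1/62 + 19) = -(-360)*1177/62 = -6*(-35310/31) = 211860/31 ≈ 6834.2)
O(N) = 1
v = 235545731/114828120 (v = 10378/(211860/31) + (165*(-7))/(-2168) = 10378*(31/211860) - 1155*(-1/2168) = 160859/105930 + 1155/2168 = 235545731/114828120 ≈ 2.0513)
O(p(-6, -5)) - v = 1 - 1*235545731/114828120 = 1 - 235545731/114828120 = -120717611/114828120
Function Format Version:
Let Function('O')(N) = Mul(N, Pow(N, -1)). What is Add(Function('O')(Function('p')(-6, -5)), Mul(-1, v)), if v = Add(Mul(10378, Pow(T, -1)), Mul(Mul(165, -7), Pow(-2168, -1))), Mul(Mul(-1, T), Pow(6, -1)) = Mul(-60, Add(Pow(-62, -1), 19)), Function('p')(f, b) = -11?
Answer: Rational(-120717611, 114828120) ≈ -1.0513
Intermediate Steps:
T = Rational(211860, 31) (T = Mul(-6, Mul(-60, Add(Pow(-62, -1), 19))) = Mul(-6, Mul(-60, Add(Rational(-1, 62), 19))) = Mul(-6, Mul(-60, Rational(1177, 62))) = Mul(-6, Rational(-35310, 31)) = Rational(211860, 31) ≈ 6834.2)
Function('O')(N) = 1
v = Rational(235545731, 114828120) (v = Add(Mul(10378, Pow(Rational(211860, 31), -1)), Mul(Mul(165, -7), Pow(-2168, -1))) = Add(Mul(10378, Rational(31, 211860)), Mul(-1155, Rational(-1, 2168))) = Add(Rational(160859, 105930), Rational(1155, 2168)) = Rational(235545731, 114828120) ≈ 2.0513)
Add(Function('O')(Function('p')(-6, -5)), Mul(-1, v)) = Add(1, Mul(-1, Rational(235545731, 114828120))) = Add(1, Rational(-235545731, 114828120)) = Rational(-120717611, 114828120)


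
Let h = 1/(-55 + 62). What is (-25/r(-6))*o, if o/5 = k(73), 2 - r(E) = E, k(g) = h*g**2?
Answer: -666125/56 ≈ -11895.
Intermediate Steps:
h = 1/7 ≈ 0.14286
k(g) = g**2/7
r(E) = 2 - E
o = 26645/7 (o = 5*((1/7)*73**2) = 5*((1/7)*5329) = 5*(5329/7) = 26645/7 ≈ 3806.4)
(-25/r(-6))*o = -25/(2 - 1*(-6))*(26645/7) = -25/(2 + 6)*(26645/7) = -25/8*(26645/7) = -25*1/8*(26645/7) = -25/8*26645/7 = -666125/56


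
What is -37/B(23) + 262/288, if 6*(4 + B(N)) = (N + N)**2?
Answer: 60521/75312 ≈ 0.80360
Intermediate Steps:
B(N) = -4 + 2*N**2/3 (B(N) = -4 + (N + N)**2/6 = -4 + (2*N)**2/6 = -4 + (4*N**2)/6 = -4 + 2*N**2/3)
-37/B(23) + 262/288 = -37/(-4 + (2/3)*23**2) + 262/288 = -37/(-4 + (2/3)*529) + 262*(1/288) = -37/(-4 + 1058/3) + 131/144 = -37/1046/3 + 131/144 = -37*3/1046 + 131/144 = -111/1046 + 131/144 = 60521/75312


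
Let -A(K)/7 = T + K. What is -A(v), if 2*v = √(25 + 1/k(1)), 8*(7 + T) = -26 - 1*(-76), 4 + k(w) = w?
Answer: -21/4 + 7*√222/6 ≈ 12.133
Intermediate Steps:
k(w) = -4 + w
T = -¾ (T = -7 + (-26 - 1*(-76))/8 = -7 + (-26 + 76)/8 = -7 + (⅛)*50 = -7 + 25/4 = -¾ ≈ -0.75000)
v = √222/6 (v = √(25 + 1/(-4 + 1))/2 = √(25 + 1/(-3))/2 = √(25 - ⅓)/2 = √(74/3)/2 = (√222/3)/2 = √222/6 ≈ 2.4833)
A(K) = 21/4 - 7*K (A(K) = -7*(-¾ + K) = 21/4 - 7*K)
-A(v) = -(21/4 - 7*√222/6) = -21/4 + 7*√222/6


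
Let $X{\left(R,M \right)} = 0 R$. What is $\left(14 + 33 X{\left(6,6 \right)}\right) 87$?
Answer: $1218$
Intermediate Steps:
$X{\left(R,M \right)} = 0$
$\left(14 + 33 X{\left(6,6 \right)}\right) 87 = \left(14 + 33 \cdot 0\right) 87 = \left(14 + 0\right) 87 = 14 \cdot 87 = 1218$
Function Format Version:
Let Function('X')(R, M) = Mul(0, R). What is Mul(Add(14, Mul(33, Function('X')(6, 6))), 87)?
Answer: 1218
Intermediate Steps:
Function('X')(R, M) = 0
Mul(Add(14, Mul(33, Function('X')(6, 6))), 87) = Mul(Add(14, Mul(33, 0)), 87) = Mul(Add(14, 0), 87) = Mul(14, 87) = 1218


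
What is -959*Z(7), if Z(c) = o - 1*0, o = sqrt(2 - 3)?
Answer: -959*I ≈ -959.0*I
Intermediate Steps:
o = I (o = sqrt(-1) = I ≈ 1.0*I)
Z(c) = I (Z(c) = I - 1*0 = I + 0 = I)
-959*Z(7) = -959*I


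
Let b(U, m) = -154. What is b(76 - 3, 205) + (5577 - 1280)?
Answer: 4143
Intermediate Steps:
b(76 - 3, 205) + (5577 - 1280) = -154 + (5577 - 1280) = -154 + 4297 = 4143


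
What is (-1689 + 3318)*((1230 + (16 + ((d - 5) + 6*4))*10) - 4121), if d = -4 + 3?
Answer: -4155579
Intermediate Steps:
d = -1
(-1689 + 3318)*((1230 + (16 + ((d - 5) + 6*4))*10) - 4121) = (-1689 + 3318)*((1230 + (16 + ((-1 - 5) + 6*4))*10) - 4121) = 1629*((1230 + (16 + (-6 + 24))*10) - 4121) = 1629*((1230 + (16 + 18)*10) - 4121) = 1629*((1230 + 34*10) - 4121) = 1629*((1230 + 340) - 4121) = 1629*(1570 - 4121) = 1629*(-2551) = -4155579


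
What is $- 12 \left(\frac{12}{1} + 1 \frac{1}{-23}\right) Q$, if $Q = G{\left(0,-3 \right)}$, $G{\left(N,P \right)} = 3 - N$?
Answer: $- \frac{9900}{23} \approx -430.43$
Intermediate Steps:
$Q = 3$ ($Q = 3 - 0 = 3 + 0 = 3$)
$- 12 \left(\frac{12}{1} + 1 \frac{1}{-23}\right) Q = - 12 \left(\frac{12}{1} + 1 \frac{1}{-23}\right) 3 = - 12 \left(12 \cdot 1 + 1 \left(- \frac{1}{23}\right)\right) 3 = - 12 \left(12 - \frac{1}{23}\right) 3 = \left(-12\right) \frac{275}{23} \cdot 3 = \left(- \frac{3300}{23}\right) 3 = - \frac{9900}{23}$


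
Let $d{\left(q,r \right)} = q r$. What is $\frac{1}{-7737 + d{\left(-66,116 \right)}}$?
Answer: $- \frac{1}{15393} \approx -6.4965 \cdot 10^{-5}$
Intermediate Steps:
$\frac{1}{-7737 + d{\left(-66,116 \right)}} = \frac{1}{-7737 - 7656} = \frac{1}{-15393} = - \frac{1}{15393}$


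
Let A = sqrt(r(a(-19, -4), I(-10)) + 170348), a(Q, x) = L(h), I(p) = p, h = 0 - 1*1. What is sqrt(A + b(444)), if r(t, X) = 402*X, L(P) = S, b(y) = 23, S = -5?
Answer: sqrt(23 + 2*sqrt(41582)) ≈ 20.757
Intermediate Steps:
h = -1 (h = 0 - 1 = -1)
L(P) = -5
a(Q, x) = -5
A = 2*sqrt(41582) (A = sqrt(402*(-10) + 170348) = sqrt(-4020 + 170348) = sqrt(166328) = 2*sqrt(41582) ≈ 407.83)
sqrt(A + b(444)) = sqrt(2*sqrt(41582) + 23) = sqrt(23 + 2*sqrt(41582))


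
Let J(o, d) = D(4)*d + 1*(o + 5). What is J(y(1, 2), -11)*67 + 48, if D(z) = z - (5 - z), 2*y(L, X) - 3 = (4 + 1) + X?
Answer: -1493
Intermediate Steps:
y(L, X) = 4 + X/2 (y(L, X) = 3/2 + ((4 + 1) + X)/2 = 3/2 + (5 + X)/2 = 3/2 + (5/2 + X/2) = 4 + X/2)
D(z) = -5 + 2*z (D(z) = z + (-5 + z) = -5 + 2*z)
J(o, d) = 5 + o + 3*d (J(o, d) = (-5 + 2*4)*d + 1*(o + 5) = (-5 + 8)*d + 1*(5 + o) = 3*d + (5 + o) = 5 + o + 3*d)
J(y(1, 2), -11)*67 + 48 = (5 + (4 + (½)*2) + 3*(-11))*67 + 48 = (5 + (4 + 1) - 33)*67 + 48 = (5 + 5 - 33)*67 + 48 = -23*67 + 48 = -1541 + 48 = -1493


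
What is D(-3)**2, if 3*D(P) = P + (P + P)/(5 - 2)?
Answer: 25/9 ≈ 2.7778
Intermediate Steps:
D(P) = 5*P/9 (D(P) = (P + (P + P)/(5 - 2))/3 = (P + (2*P)/3)/3 = (P + (2*P)*(1/3))/3 = (P + 2*P/3)/3 = (5*P/3)/3 = 5*P/9)
D(-3)**2 = ((5/9)*(-3))**2 = (-5/3)**2 = 25/9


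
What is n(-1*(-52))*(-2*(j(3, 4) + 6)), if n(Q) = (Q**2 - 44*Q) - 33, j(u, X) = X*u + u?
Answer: -16086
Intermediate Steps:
j(u, X) = u + X*u
n(Q) = -33 + Q**2 - 44*Q
n(-1*(-52))*(-2*(j(3, 4) + 6)) = (-33 + (-1*(-52))**2 - (-44)*(-52))*(-2*(3*(1 + 4) + 6)) = (-33 + 52**2 - 44*52)*(-2*(3*5 + 6)) = (-33 + 2704 - 2288)*(-2*(15 + 6)) = 383*(-2*21) = 383*(-42) = -16086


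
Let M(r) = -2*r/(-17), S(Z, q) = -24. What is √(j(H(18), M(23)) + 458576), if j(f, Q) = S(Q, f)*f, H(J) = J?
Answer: 4*√28634 ≈ 676.86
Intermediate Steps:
M(r) = 2*r/17 (M(r) = -2*r*(-1/17) = 2*r/17)
j(f, Q) = -24*f
√(j(H(18), M(23)) + 458576) = √(-24*18 + 458576) = √(-432 + 458576) = √458144 = 4*√28634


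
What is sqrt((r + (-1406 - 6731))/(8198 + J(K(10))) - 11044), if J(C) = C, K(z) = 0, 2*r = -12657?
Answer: I*sqrt(742354949145)/8198 ≈ 105.1*I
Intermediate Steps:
r = -12657/2 (r = (1/2)*(-12657) = -12657/2 ≈ -6328.5)
sqrt((r + (-1406 - 6731))/(8198 + J(K(10))) - 11044) = sqrt((-12657/2 + (-1406 - 6731))/(8198 + 0) - 11044) = sqrt((-12657/2 - 8137)/8198 - 11044) = sqrt(-28931/2*1/8198 - 11044) = sqrt(-28931/16396 - 11044) = sqrt(-181106355/16396) = I*sqrt(742354949145)/8198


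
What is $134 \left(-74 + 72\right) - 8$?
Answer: $-276$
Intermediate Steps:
$134 \left(-74 + 72\right) - 8 = 134 \left(-2\right) - 8 = -268 - 8 = -276$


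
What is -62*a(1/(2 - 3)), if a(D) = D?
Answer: 62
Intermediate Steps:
-62*a(1/(2 - 3)) = -62/(2 - 3) = -62/(-1) = -62*(-1) = 62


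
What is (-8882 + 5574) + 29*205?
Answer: 2637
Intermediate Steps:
(-8882 + 5574) + 29*205 = -3308 + 5945 = 2637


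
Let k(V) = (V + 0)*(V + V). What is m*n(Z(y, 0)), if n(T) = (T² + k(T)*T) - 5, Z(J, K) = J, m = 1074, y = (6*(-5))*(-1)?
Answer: 58957230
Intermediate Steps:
y = 30 (y = -30*(-1) = 30)
k(V) = 2*V² (k(V) = V*(2*V) = 2*V²)
n(T) = -5 + T² + 2*T³ (n(T) = (T² + (2*T²)*T) - 5 = (T² + 2*T³) - 5 = -5 + T² + 2*T³)
m*n(Z(y, 0)) = 1074*(-5 + 30² + 2*30³) = 1074*(-5 + 900 + 2*27000) = 1074*(-5 + 900 + 54000) = 1074*54895 = 58957230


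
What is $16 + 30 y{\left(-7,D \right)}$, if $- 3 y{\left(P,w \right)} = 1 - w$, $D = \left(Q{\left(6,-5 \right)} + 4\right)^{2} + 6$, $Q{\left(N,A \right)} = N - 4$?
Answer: $426$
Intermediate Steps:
$Q{\left(N,A \right)} = -4 + N$
$D = 42$ ($D = \left(\left(-4 + 6\right) + 4\right)^{2} + 6 = \left(2 + 4\right)^{2} + 6 = 6^{2} + 6 = 36 + 6 = 42$)
$y{\left(P,w \right)} = - \frac{1}{3} + \frac{w}{3}$ ($y{\left(P,w \right)} = - \frac{1 - w}{3} = - \frac{1}{3} + \frac{w}{3}$)
$16 + 30 y{\left(-7,D \right)} = 16 + 30 \left(- \frac{1}{3} + \frac{1}{3} \cdot 42\right) = 16 + 30 \left(- \frac{1}{3} + 14\right) = 16 + 30 \cdot \frac{41}{3} = 16 + 410 = 426$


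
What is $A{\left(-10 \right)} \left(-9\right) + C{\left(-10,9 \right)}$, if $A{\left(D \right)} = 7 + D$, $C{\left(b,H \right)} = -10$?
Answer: $17$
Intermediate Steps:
$A{\left(-10 \right)} \left(-9\right) + C{\left(-10,9 \right)} = \left(7 - 10\right) \left(-9\right) - 10 = \left(-3\right) \left(-9\right) - 10 = 27 - 10 = 17$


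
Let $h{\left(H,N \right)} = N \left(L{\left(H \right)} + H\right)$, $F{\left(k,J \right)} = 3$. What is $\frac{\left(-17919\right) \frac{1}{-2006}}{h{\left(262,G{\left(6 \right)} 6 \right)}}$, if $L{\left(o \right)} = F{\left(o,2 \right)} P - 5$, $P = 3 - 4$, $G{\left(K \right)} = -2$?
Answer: $- \frac{5973}{2038096} \approx -0.0029307$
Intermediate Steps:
$P = -1$ ($P = 3 - 4 = -1$)
$L{\left(o \right)} = -8$ ($L{\left(o \right)} = 3 \left(-1\right) - 5 = -3 - 5 = -8$)
$h{\left(H,N \right)} = N \left(-8 + H\right)$
$\frac{\left(-17919\right) \frac{1}{-2006}}{h{\left(262,G{\left(6 \right)} 6 \right)}} = \frac{\left(-17919\right) \frac{1}{-2006}}{\left(-2\right) 6 \left(-8 + 262\right)} = \frac{\left(-17919\right) \left(- \frac{1}{2006}\right)}{\left(-12\right) 254} = \frac{17919}{2006 \left(-3048\right)} = \frac{17919}{2006} \left(- \frac{1}{3048}\right) = - \frac{5973}{2038096}$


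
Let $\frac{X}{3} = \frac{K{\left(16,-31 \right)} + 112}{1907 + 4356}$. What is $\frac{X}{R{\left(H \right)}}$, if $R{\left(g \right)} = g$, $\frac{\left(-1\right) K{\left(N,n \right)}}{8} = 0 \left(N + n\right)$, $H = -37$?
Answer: $- \frac{336}{231731} \approx -0.00145$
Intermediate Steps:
$K{\left(N,n \right)} = 0$ ($K{\left(N,n \right)} = - 8 \cdot 0 \left(N + n\right) = \left(-8\right) 0 = 0$)
$X = \frac{336}{6263}$ ($X = 3 \frac{0 + 112}{1907 + 4356} = 3 \cdot \frac{112}{6263} = \frac{336}{6263} \approx 0.053648$)
$\frac{X}{R{\left(H \right)}} = \frac{336}{6263 \left(-37\right)} = \frac{336}{6263} \left(- \frac{1}{37}\right) = - \frac{336}{231731}$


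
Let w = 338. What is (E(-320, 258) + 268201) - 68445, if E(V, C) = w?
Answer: 200094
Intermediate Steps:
E(V, C) = 338
(E(-320, 258) + 268201) - 68445 = (338 + 268201) - 68445 = 268539 - 68445 = 200094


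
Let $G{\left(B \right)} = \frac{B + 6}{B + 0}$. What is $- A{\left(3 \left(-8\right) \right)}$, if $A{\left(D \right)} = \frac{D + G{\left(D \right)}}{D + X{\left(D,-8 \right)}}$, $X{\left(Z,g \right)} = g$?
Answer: $- \frac{93}{128} \approx -0.72656$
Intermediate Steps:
$G{\left(B \right)} = \frac{6 + B}{B}$
$A{\left(D \right)} = \frac{D + \frac{6 + D}{D}}{-8 + D}$ ($A{\left(D \right)} = \frac{D + \frac{6 + D}{D}}{D - 8} = \frac{D + \frac{6 + D}{D}}{-8 + D}$)
$- A{\left(3 \left(-8\right) \right)} = - \frac{6 + 3 \left(-8\right) + \left(3 \left(-8\right)\right)^{2}}{3 \left(-8\right) \left(-8 + 3 \left(-8\right)\right)} = - \frac{6 - 24 + \left(-24\right)^{2}}{\left(-24\right) \left(-8 - 24\right)} = - \frac{\left(-1\right) \left(6 - 24 + 576\right)}{24 \left(-32\right)} = - \frac{\left(-1\right) \left(-1\right) 558}{24 \cdot 32} = \left(-1\right) \frac{93}{128} = - \frac{93}{128}$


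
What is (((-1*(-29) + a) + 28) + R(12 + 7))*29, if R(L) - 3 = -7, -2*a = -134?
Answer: 3480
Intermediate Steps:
a = 67 (a = -½*(-134) = 67)
R(L) = -4 (R(L) = 3 - 7 = -4)
(((-1*(-29) + a) + 28) + R(12 + 7))*29 = (((-1*(-29) + 67) + 28) - 4)*29 = (((29 + 67) + 28) - 4)*29 = ((96 + 28) - 4)*29 = (124 - 4)*29 = 120*29 = 3480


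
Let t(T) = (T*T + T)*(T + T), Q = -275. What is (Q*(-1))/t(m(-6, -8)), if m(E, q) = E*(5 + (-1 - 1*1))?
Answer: -275/11016 ≈ -0.024964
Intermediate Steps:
m(E, q) = 3*E (m(E, q) = E*(5 + (-1 - 1)) = E*(5 - 2) = E*3 = 3*E)
t(T) = 2*T*(T + T²) (t(T) = (T² + T)*(2*T) = (T + T²)*(2*T) = 2*T*(T + T²))
(Q*(-1))/t(m(-6, -8)) = (-275*(-1))/((2*(3*(-6))²*(1 + 3*(-6)))) = 275/((2*(-18)²*(1 - 18))) = 275/((2*324*(-17))) = 275/(-11016) = 275*(-1/11016) = -275/11016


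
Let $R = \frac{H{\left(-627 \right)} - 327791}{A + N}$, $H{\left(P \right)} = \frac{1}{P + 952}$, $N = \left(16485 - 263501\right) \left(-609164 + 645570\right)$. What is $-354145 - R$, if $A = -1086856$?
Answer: $- \frac{517588971555797537}{1461517094700} \approx -3.5415 \cdot 10^{5}$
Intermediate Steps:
$N = -8992864496$ ($N = \left(16485 - 263501\right) 36406 = \left(-247016\right) 36406 = -8992864496$)
$H{\left(P \right)} = \frac{1}{952 + P}$
$R = \frac{53266037}{1461517094700}$ ($R = \frac{\frac{1}{952 - 627} - 327791}{-1086856 - 8992864496} = \frac{\frac{1}{325} - 327791}{-8993951352} = \left(\frac{1}{325} - 327791\right) \left(- \frac{1}{8993951352}\right) = \left(- \frac{106532074}{325}\right) \left(- \frac{1}{8993951352}\right) = \frac{53266037}{1461517094700} \approx 3.6446 \cdot 10^{-5}$)
$-354145 - R = -354145 - \frac{53266037}{1461517094700} = - \frac{517588971555797537}{1461517094700}$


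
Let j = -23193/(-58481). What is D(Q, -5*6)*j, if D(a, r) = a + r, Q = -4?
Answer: -788562/58481 ≈ -13.484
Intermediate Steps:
j = 23193/58481 (j = -23193*(-1/58481) = 23193/58481 ≈ 0.39659)
D(Q, -5*6)*j = (-4 - 5*6)*(23193/58481) = (-4 - 30)*(23193/58481) = -34*23193/58481 = -788562/58481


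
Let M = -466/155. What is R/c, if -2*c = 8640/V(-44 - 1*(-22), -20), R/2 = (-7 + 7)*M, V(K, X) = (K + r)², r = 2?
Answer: 0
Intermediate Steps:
M = -466/155 (M = -466*1/155 = -466/155 ≈ -3.0065)
V(K, X) = (2 + K)² (V(K, X) = (K + 2)² = (2 + K)²)
R = 0 (R = 2*((-7 + 7)*(-466/155)) = 2*(0*(-466/155)) = 2*0 = 0)
c = -54/5 (c = -4320/((2 + (-44 - 1*(-22)))²) = -4320/((2 + (-44 + 22))²) = -4320/((2 - 22)²) = -4320/((-20)²) = -4320/400 = -½*108/5 = -54/5 ≈ -10.800)
R/c = 0/(-54/5) = 0*(-5/54) = 0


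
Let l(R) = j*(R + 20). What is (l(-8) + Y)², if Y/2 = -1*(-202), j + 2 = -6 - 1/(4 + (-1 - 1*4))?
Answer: 102400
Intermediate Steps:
j = -7 (j = -2 + (-6 - 1/(4 + (-1 - 1*4))) = -2 + (-6 - 1/(4 + (-1 - 4))) = -2 + (-6 - 1/(4 - 5)) = -2 + (-6 - 1/(-1)) = -2 + (-6 - 1*(-1)) = -2 + (-6 + 1) = -2 - 5 = -7)
Y = 404 (Y = 2*(-1*(-202)) = 2*202 = 404)
l(R) = -140 - 7*R (l(R) = -7*(R + 20) = -7*(20 + R) = -140 - 7*R)
(l(-8) + Y)² = ((-140 - 7*(-8)) + 404)² = ((-140 + 56) + 404)² = (-84 + 404)² = 320² = 102400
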